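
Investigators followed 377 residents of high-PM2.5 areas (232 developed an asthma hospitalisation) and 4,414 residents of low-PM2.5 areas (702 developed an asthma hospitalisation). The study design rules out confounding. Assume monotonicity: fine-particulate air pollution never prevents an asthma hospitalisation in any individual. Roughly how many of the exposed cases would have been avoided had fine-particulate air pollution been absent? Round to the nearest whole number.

about 172 cases

p₁ = P(outcome | exposed) = 232/377 = 0.61538
p₀ = P(outcome | unexposed) = 702/4414 = 0.15904
PN = (p₁ − p₀)/p₁ = (0.61538 − 0.15904) / 0.61538 ≈ 0.74156.
Attributable cases ≈ PN × (exposed cases) = 0.74156 × 232 ≈ 172.04.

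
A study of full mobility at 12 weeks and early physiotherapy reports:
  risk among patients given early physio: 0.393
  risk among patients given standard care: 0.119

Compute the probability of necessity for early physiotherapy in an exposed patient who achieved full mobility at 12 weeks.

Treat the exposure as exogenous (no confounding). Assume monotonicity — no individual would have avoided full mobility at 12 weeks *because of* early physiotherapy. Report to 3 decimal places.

Let p₁ = 0.393, p₀ = 0.119.
Under exogeneity and monotonicity, PN = (p₁ − p₀) / p₁.
PN = (0.393 − 0.119) / 0.393 = 0.274 / 0.393 ≈ 0.6972

PN ≈ 0.697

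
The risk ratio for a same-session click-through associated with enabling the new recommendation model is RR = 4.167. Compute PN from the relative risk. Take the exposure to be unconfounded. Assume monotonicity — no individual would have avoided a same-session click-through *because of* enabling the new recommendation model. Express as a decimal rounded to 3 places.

Under exogeneity and monotonicity, PN = (RR − 1) / RR = 1 − 1/RR.
PN = (4.167 − 1) / 4.167 = 3.167 / 4.167 ≈ 0.7600

PN ≈ 0.760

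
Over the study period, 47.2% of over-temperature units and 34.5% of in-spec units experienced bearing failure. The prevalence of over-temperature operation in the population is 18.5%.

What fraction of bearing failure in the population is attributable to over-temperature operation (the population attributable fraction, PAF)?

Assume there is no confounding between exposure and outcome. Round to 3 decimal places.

PAF ≈ 0.064

p₁ = 0.472, p₀ = 0.345.
Overall risk P(Y=1) = π·p₁ + (1−π)·p₀ = 0.185×0.472 + 0.815×0.345 = 0.36849.
Under exogeneity, PAF = [P(Y=1) − p₀] / P(Y=1).
PAF = (0.36849 − 0.345) / 0.36849 ≈ 0.0638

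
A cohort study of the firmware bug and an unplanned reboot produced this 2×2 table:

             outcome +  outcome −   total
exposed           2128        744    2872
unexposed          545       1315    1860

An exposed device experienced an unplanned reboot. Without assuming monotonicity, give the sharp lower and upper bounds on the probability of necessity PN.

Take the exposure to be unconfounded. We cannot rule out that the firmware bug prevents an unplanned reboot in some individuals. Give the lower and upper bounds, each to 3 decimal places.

p₁ = P(outcome | exposed) = 2128/2872 = 0.74095
p₀ = P(outcome | unexposed) = 545/1860 = 0.29301
Under exogeneity alone the bounds on PN are max{0,(p₁−p₀)/p₁} ≤ PN ≤ min{1,(1−p₀)/p₁}.
  lower = (p₁ − p₀)/p₁ = 0.44794 / 0.74095 ≈ 0.6045
  upper = min{1, (1 − p₀)/p₁} = 0.70699 / 0.74095 ≈ 0.9542

0.605 ≤ PN ≤ 0.954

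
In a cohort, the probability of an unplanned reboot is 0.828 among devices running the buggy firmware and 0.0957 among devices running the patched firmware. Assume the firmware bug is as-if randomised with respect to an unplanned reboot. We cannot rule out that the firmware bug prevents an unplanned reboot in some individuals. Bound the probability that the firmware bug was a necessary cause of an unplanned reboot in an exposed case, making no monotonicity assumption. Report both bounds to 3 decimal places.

0.884 ≤ PN ≤ 1.000

Let p₁ = 0.828, p₀ = 0.0957.
Under exogeneity alone the bounds on PN are max{0,(p₁−p₀)/p₁} ≤ PN ≤ min{1,(1−p₀)/p₁}.
  lower = (p₁ − p₀)/p₁ = 0.7323 / 0.828 ≈ 0.8844
  upper = min{1, (1 − p₀)/p₁} = 0.9043 / 0.828 ≈ 1.0921 → capped at 1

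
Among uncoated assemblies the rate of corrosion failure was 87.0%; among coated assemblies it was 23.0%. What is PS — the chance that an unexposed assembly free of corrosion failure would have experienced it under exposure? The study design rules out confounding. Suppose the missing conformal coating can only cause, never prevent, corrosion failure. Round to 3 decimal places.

PS ≈ 0.831

p₁ = 0.87, p₀ = 0.23.
Under exogeneity and monotonicity, PS = (p₁ − p₀) / (1 − p₀).
PS = (0.87 − 0.23) / (1 − 0.23) = 0.64 / 0.77 ≈ 0.8312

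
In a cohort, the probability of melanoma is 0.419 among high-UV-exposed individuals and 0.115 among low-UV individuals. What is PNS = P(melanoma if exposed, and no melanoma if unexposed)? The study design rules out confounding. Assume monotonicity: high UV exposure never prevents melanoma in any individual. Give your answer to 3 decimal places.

PNS ≈ 0.304

Let p₁ = 0.419, p₀ = 0.115.
Under exogeneity and monotonicity, PNS = p₁ − p₀.
PNS = 0.419 − 0.115 = 0.304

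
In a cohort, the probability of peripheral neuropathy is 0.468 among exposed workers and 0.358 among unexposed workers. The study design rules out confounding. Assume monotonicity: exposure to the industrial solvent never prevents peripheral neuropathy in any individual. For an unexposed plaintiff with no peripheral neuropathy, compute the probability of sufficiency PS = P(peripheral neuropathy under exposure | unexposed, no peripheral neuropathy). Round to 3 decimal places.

Let p₁ = 0.468, p₀ = 0.358.
Under exogeneity and monotonicity, PS = (p₁ − p₀) / (1 − p₀).
PS = (0.468 − 0.358) / (1 − 0.358) = 0.11 / 0.642 ≈ 0.1713

PS ≈ 0.171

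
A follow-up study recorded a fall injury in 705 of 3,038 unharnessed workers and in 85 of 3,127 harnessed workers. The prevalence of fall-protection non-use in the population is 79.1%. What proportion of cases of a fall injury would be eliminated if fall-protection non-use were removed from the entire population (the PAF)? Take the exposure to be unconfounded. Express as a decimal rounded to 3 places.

p₁ = P(outcome | exposed) = 705/3038 = 0.23206
p₀ = P(outcome | unexposed) = 85/3127 = 0.027183
Overall risk P(Y=1) = π·p₁ + (1−π)·p₀ = 0.791×0.23206 + 0.209×0.027183 = 0.18924.
Under exogeneity, PAF = [P(Y=1) − p₀] / P(Y=1).
PAF = (0.18924 − 0.027183) / 0.18924 ≈ 0.8564

PAF ≈ 0.856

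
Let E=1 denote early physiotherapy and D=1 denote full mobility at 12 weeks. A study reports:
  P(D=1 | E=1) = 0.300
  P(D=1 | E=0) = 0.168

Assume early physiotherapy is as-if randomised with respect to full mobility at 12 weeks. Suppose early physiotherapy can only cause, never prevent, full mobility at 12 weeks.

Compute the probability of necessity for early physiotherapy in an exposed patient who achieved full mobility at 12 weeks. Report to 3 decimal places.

Let p₁ = 0.3, p₀ = 0.168.
Under exogeneity and monotonicity, PN = (p₁ − p₀) / p₁.
PN = (0.3 − 0.168) / 0.3 = 0.132 / 0.3 ≈ 0.4400

PN ≈ 0.440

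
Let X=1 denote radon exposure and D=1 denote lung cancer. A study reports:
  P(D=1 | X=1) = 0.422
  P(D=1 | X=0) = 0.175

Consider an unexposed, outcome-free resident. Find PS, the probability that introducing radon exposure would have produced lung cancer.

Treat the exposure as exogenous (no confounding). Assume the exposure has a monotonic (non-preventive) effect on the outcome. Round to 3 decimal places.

Let p₁ = 0.422, p₀ = 0.175.
Under exogeneity and monotonicity, PS = (p₁ − p₀) / (1 − p₀).
PS = (0.422 − 0.175) / (1 − 0.175) = 0.247 / 0.825 ≈ 0.2994

PS ≈ 0.299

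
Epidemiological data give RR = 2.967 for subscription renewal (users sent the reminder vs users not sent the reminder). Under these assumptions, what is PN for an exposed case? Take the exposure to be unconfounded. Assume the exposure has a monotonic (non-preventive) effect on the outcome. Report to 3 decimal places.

Under exogeneity and monotonicity, PN = (RR − 1) / RR = 1 − 1/RR.
PN = (2.967 − 1) / 2.967 = 1.967 / 2.967 ≈ 0.6630

PN ≈ 0.663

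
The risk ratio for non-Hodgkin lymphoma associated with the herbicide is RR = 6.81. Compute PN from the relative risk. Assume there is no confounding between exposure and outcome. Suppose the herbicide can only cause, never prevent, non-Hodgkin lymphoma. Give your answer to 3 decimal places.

Under exogeneity and monotonicity, PN = (RR − 1) / RR = 1 − 1/RR.
PN = (6.81 − 1) / 6.81 = 5.81 / 6.81 ≈ 0.8532

PN ≈ 0.853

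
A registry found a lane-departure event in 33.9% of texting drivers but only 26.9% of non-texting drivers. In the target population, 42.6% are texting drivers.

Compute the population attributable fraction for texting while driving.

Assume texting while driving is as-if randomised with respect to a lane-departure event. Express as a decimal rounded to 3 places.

p₁ = 0.339, p₀ = 0.269.
Overall risk P(Y=1) = π·p₁ + (1−π)·p₀ = 0.426×0.339 + 0.574×0.269 = 0.29882.
Under exogeneity, PAF = [P(Y=1) − p₀] / P(Y=1).
PAF = (0.29882 − 0.269) / 0.29882 ≈ 0.0998

PAF ≈ 0.100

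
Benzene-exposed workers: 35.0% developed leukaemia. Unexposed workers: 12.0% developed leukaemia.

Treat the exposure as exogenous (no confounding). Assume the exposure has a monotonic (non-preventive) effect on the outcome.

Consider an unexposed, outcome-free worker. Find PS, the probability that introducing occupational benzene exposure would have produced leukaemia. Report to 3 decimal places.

p₁ = 0.35, p₀ = 0.12.
Under exogeneity and monotonicity, PS = (p₁ − p₀) / (1 − p₀).
PS = (0.35 − 0.12) / (1 − 0.12) = 0.23 / 0.88 ≈ 0.2614

PS ≈ 0.261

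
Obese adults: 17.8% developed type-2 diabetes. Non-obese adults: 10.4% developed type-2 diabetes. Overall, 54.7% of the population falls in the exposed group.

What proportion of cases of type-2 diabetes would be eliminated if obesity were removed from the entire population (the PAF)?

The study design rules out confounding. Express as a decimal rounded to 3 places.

PAF ≈ 0.280

p₁ = 0.178, p₀ = 0.104.
Overall risk P(Y=1) = π·p₁ + (1−π)·p₀ = 0.547×0.178 + 0.453×0.104 = 0.14448.
Under exogeneity, PAF = [P(Y=1) − p₀] / P(Y=1).
PAF = (0.14448 − 0.104) / 0.14448 ≈ 0.2802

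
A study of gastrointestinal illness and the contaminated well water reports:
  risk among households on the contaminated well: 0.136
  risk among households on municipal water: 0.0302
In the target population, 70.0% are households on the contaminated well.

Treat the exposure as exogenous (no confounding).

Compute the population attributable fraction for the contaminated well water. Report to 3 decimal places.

PAF ≈ 0.710

Let p₁ = 0.136, p₀ = 0.0302.
Overall risk P(Y=1) = π·p₁ + (1−π)·p₀ = 0.7×0.136 + 0.3×0.0302 = 0.10426.
Under exogeneity, PAF = [P(Y=1) − p₀] / P(Y=1).
PAF = (0.10426 − 0.0302) / 0.10426 ≈ 0.7103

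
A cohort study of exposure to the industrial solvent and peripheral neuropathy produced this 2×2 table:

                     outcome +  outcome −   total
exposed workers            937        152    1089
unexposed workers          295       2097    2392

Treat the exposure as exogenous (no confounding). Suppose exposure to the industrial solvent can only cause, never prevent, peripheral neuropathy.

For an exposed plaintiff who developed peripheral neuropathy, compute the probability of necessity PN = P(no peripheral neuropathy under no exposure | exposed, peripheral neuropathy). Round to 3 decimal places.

p₁ = P(outcome | exposed) = 937/1089 = 0.86042
p₀ = P(outcome | unexposed) = 295/2392 = 0.12333
Under exogeneity and monotonicity, PN = (p₁ − p₀)/p₁.
PN = (0.86042 − 0.12333) / 0.86042 ≈ 0.8567

PN ≈ 0.857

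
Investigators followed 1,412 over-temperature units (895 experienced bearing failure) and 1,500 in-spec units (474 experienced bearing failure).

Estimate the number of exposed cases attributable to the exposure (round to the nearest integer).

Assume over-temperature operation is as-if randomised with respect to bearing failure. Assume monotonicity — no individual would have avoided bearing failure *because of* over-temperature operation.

p₁ = P(outcome | exposed) = 895/1412 = 0.63385
p₀ = P(outcome | unexposed) = 474/1500 = 0.316
PN = (p₁ − p₀)/p₁ = (0.63385 − 0.316) / 0.63385 ≈ 0.50146.
Attributable cases ≈ PN × (exposed cases) = 0.50146 × 895 ≈ 448.81.

about 449 cases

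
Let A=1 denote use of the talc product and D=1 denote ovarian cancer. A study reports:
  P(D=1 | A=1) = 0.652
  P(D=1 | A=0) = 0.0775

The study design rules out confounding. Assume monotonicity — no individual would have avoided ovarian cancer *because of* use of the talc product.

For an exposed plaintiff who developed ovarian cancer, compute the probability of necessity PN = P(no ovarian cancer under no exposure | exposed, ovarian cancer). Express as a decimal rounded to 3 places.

Let p₁ = 0.652, p₀ = 0.0775.
Under exogeneity and monotonicity, PN = (p₁ − p₀) / p₁.
PN = (0.652 − 0.0775) / 0.652 = 0.5745 / 0.652 ≈ 0.8811

PN ≈ 0.881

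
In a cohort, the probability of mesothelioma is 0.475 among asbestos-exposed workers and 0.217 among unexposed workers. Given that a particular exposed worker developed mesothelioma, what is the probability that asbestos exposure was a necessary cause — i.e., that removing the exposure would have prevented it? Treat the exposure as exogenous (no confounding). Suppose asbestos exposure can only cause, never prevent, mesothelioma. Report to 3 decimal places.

PN ≈ 0.543

Let p₁ = 0.475, p₀ = 0.217.
Under exogeneity and monotonicity, PN = (p₁ − p₀) / p₁.
PN = (0.475 − 0.217) / 0.475 = 0.258 / 0.475 ≈ 0.5432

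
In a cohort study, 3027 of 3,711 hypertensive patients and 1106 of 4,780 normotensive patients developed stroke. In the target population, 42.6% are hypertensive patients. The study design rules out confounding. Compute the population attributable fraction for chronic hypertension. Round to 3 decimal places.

p₁ = P(outcome | exposed) = 3027/3711 = 0.81568
p₀ = P(outcome | unexposed) = 1106/4780 = 0.23138
Overall risk P(Y=1) = π·p₁ + (1−π)·p₀ = 0.426×0.81568 + 0.574×0.23138 = 0.48029.
Under exogeneity, PAF = [P(Y=1) − p₀] / P(Y=1).
PAF = (0.48029 − 0.23138) / 0.48029 ≈ 0.5183

PAF ≈ 0.518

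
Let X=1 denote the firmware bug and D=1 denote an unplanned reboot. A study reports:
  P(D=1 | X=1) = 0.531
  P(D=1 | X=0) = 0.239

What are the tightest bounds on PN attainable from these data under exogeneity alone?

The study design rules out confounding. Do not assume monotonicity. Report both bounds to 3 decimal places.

0.550 ≤ PN ≤ 1.000

Let p₁ = 0.531, p₀ = 0.239.
Under exogeneity alone the bounds on PN are max{0,(p₁−p₀)/p₁} ≤ PN ≤ min{1,(1−p₀)/p₁}.
  lower = (p₁ − p₀)/p₁ = 0.292 / 0.531 ≈ 0.5499
  upper = min{1, (1 − p₀)/p₁} = 0.761 / 0.531 ≈ 1.4331 → capped at 1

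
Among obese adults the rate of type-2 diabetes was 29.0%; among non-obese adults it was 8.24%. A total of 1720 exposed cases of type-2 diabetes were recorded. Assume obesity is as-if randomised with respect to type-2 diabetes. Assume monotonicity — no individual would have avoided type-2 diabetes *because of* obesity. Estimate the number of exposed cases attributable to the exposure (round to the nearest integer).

p₁ = 0.29, p₀ = 0.0824.
PN = (p₁ − p₀)/p₁ = (0.29 − 0.0824) / 0.29 ≈ 0.71586.
Attributable cases ≈ PN × (exposed cases) = 0.71586 × 1720 ≈ 1231.28.

about 1231 cases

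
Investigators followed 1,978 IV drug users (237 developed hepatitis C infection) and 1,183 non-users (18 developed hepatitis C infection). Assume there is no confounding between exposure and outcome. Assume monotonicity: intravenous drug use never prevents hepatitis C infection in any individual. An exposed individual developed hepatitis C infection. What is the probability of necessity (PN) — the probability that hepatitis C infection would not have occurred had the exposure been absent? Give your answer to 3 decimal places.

p₁ = P(outcome | exposed) = 237/1978 = 0.11982
p₀ = P(outcome | unexposed) = 18/1183 = 0.015216
Under exogeneity and monotonicity, PN = (p₁ − p₀) / p₁.
PN = (0.11982 − 0.015216) / 0.11982 = 0.1046 / 0.11982 ≈ 0.8730

PN ≈ 0.873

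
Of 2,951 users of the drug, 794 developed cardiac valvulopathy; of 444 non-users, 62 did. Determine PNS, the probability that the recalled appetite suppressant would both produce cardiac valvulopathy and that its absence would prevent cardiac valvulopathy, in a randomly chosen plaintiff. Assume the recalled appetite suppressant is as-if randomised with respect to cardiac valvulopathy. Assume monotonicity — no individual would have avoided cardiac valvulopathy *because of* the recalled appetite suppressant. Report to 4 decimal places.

PNS ≈ 0.1294

p₁ = P(outcome | exposed) = 794/2951 = 0.26906
p₀ = P(outcome | unexposed) = 62/444 = 0.13964
Under exogeneity and monotonicity, PNS = p₁ − p₀.
PNS = 0.26906 − 0.13964 = 0.12942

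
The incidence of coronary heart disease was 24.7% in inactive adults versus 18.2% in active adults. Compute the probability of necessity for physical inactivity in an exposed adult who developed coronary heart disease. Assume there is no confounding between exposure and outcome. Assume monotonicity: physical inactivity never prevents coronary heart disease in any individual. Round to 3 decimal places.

p₁ = 0.247, p₀ = 0.182.
Under exogeneity and monotonicity, PN = (p₁ − p₀) / p₁.
PN = (0.247 − 0.182) / 0.247 = 0.065 / 0.247 ≈ 0.2632

PN ≈ 0.263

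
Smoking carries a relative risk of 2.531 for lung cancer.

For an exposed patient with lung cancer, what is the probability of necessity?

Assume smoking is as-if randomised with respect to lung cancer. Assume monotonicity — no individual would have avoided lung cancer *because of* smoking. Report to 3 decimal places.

PN ≈ 0.605

Under exogeneity and monotonicity, PN = (RR − 1) / RR = 1 − 1/RR.
PN = (2.531 − 1) / 2.531 = 1.531 / 2.531 ≈ 0.6049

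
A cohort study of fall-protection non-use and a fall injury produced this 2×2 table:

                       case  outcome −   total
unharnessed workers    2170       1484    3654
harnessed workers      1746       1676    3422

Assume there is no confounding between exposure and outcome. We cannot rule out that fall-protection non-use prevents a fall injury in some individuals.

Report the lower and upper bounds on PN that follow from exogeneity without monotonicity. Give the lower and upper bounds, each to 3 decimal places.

p₁ = P(outcome | exposed) = 2170/3654 = 0.59387
p₀ = P(outcome | unexposed) = 1746/3422 = 0.51023
Under exogeneity alone the bounds on PN are max{0,(p₁−p₀)/p₁} ≤ PN ≤ min{1,(1−p₀)/p₁}.
  lower = (p₁ − p₀)/p₁ = 0.083642 / 0.59387 ≈ 0.1408
  upper = min{1, (1 − p₀)/p₁} = 0.48977 / 0.59387 ≈ 0.8247

0.141 ≤ PN ≤ 0.825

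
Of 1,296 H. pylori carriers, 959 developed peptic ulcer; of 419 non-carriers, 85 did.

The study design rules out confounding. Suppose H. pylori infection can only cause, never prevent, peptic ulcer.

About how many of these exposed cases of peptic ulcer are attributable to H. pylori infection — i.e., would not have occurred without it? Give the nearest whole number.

about 696 cases

p₁ = P(outcome | exposed) = 959/1296 = 0.73997
p₀ = P(outcome | unexposed) = 85/419 = 0.20286
PN = (p₁ − p₀)/p₁ = (0.73997 − 0.20286) / 0.73997 ≈ 0.72585.
Attributable cases ≈ PN × (exposed cases) = 0.72585 × 959 ≈ 696.09.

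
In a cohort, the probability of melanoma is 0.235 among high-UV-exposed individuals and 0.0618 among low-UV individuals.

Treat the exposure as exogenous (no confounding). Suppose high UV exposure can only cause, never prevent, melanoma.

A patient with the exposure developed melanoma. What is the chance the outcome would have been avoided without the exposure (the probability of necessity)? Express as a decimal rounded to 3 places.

Let p₁ = 0.235, p₀ = 0.0618.
Under exogeneity and monotonicity, PN = (p₁ − p₀) / p₁.
PN = (0.235 − 0.0618) / 0.235 = 0.1732 / 0.235 ≈ 0.7370

PN ≈ 0.737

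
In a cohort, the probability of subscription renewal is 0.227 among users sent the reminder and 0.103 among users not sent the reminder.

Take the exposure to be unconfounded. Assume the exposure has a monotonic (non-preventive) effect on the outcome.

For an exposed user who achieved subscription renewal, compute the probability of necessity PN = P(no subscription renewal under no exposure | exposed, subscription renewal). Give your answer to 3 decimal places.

PN ≈ 0.546

Let p₁ = 0.227, p₀ = 0.103.
Under exogeneity and monotonicity, PN = (p₁ − p₀) / p₁.
PN = (0.227 − 0.103) / 0.227 = 0.124 / 0.227 ≈ 0.5463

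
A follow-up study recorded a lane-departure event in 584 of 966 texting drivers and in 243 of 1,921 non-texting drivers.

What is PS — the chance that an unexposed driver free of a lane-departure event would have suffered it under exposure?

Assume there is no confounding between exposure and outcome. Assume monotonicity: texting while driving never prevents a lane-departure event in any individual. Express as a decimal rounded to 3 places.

p₁ = P(outcome | exposed) = 584/966 = 0.60455
p₀ = P(outcome | unexposed) = 243/1921 = 0.1265
Under exogeneity and monotonicity, PS = (p₁ − p₀) / (1 − p₀).
PS = (0.60455 − 0.1265) / (1 − 0.1265) = 0.47806 / 0.8735 ≈ 0.5473

PS ≈ 0.547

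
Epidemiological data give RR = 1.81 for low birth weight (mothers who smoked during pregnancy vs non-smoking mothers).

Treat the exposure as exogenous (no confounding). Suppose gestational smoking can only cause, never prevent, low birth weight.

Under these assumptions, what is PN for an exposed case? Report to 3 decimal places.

Under exogeneity and monotonicity, PN = (RR − 1) / RR = 1 − 1/RR.
PN = (1.81 − 1) / 1.81 = 0.81 / 1.81 ≈ 0.4475

PN ≈ 0.448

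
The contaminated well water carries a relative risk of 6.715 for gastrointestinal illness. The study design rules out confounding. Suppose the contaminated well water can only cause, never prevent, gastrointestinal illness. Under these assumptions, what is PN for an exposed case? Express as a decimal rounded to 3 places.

Under exogeneity and monotonicity, PN = (RR − 1) / RR = 1 − 1/RR.
PN = (6.715 − 1) / 6.715 = 5.715 / 6.715 ≈ 0.8511

PN ≈ 0.851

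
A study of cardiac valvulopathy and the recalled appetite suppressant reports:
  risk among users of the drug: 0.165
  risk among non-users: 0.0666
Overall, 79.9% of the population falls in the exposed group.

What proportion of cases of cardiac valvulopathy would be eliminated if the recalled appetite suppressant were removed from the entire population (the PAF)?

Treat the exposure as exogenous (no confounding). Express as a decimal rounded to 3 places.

Let p₁ = 0.165, p₀ = 0.0666.
Overall risk P(Y=1) = π·p₁ + (1−π)·p₀ = 0.799×0.165 + 0.201×0.0666 = 0.14522.
Under exogeneity, PAF = [P(Y=1) − p₀] / P(Y=1).
PAF = (0.14522 − 0.0666) / 0.14522 ≈ 0.5414

PAF ≈ 0.541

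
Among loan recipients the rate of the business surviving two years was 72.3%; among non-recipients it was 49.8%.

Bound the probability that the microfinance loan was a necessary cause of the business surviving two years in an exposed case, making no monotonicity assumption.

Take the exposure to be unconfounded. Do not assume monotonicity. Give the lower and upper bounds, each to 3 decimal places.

p₁ = 0.723, p₀ = 0.498.
Under exogeneity alone the bounds on PN are max{0,(p₁−p₀)/p₁} ≤ PN ≤ min{1,(1−p₀)/p₁}.
  lower = (p₁ − p₀)/p₁ = 0.225 / 0.723 ≈ 0.3112
  upper = min{1, (1 − p₀)/p₁} = 0.502 / 0.723 ≈ 0.6943

0.311 ≤ PN ≤ 0.694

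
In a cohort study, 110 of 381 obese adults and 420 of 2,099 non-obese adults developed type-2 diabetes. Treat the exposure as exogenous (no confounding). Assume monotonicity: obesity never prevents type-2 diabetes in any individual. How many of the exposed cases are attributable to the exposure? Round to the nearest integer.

about 34 cases

p₁ = P(outcome | exposed) = 110/381 = 0.28871
p₀ = P(outcome | unexposed) = 420/2099 = 0.2001
PN = (p₁ − p₀)/p₁ = (0.28871 − 0.2001) / 0.28871 ≈ 0.30694.
Attributable cases ≈ PN × (exposed cases) = 0.30694 × 110 ≈ 33.76.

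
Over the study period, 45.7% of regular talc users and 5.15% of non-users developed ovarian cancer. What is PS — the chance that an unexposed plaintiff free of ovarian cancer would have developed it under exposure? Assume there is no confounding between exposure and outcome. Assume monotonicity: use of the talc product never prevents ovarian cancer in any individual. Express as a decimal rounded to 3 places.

p₁ = 0.457, p₀ = 0.0515.
Under exogeneity and monotonicity, PS = (p₁ − p₀) / (1 − p₀).
PS = (0.457 − 0.0515) / (1 − 0.0515) = 0.4055 / 0.9485 ≈ 0.4275

PS ≈ 0.428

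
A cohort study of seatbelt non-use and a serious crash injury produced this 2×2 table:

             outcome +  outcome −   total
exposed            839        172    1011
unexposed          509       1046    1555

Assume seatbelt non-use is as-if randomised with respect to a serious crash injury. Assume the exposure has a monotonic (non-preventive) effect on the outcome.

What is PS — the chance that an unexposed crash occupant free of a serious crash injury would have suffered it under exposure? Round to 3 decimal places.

p₁ = P(outcome | exposed) = 839/1011 = 0.82987
p₀ = P(outcome | unexposed) = 509/1555 = 0.32733
Under exogeneity and monotonicity, PS = (p₁ − p₀) / (1 − p₀).
PS = (0.82987 − 0.32733) / (1 − 0.32733) = 0.50254 / 0.67267 ≈ 0.7471

PS ≈ 0.747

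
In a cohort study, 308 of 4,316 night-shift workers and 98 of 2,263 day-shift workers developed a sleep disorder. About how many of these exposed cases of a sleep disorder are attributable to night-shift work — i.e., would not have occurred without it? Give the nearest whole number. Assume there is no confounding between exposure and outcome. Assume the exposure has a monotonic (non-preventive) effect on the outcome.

about 121 cases

p₁ = P(outcome | exposed) = 308/4316 = 0.071362
p₀ = P(outcome | unexposed) = 98/2263 = 0.043305
PN = (p₁ − p₀)/p₁ = (0.071362 − 0.043305) / 0.071362 ≈ 0.39316.
Attributable cases ≈ PN × (exposed cases) = 0.39316 × 308 ≈ 121.09.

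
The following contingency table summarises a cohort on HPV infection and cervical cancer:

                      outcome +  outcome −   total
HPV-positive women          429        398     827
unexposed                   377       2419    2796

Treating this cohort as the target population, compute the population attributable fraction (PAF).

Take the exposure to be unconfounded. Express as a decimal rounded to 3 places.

p₁ = P(outcome | exposed) = 429/827 = 0.51874
p₀ = P(outcome | unexposed) = 377/2796 = 0.13484
Exposure prevalence π = 827/3623 = 0.22826; overall risk P(Y=1) = 0.22247.
Under exogeneity, PAF = [P(Y=1) − p₀]/P(Y=1).
PAF = (0.22247 − 0.13484) / 0.22247 ≈ 0.3939

PAF ≈ 0.394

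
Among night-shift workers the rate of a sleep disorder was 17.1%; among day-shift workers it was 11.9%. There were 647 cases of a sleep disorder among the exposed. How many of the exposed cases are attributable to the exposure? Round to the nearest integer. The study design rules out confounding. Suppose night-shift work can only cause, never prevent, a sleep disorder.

p₁ = 0.171, p₀ = 0.119.
PN = (p₁ − p₀)/p₁ = (0.171 − 0.119) / 0.171 ≈ 0.30409.
Attributable cases ≈ PN × (exposed cases) = 0.30409 × 647 ≈ 196.75.

about 197 cases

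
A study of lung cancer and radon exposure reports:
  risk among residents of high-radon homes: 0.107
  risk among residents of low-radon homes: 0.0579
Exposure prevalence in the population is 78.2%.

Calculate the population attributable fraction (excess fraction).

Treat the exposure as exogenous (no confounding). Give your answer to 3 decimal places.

Let p₁ = 0.107, p₀ = 0.0579.
Overall risk P(Y=1) = π·p₁ + (1−π)·p₀ = 0.782×0.107 + 0.218×0.0579 = 0.096296.
Under exogeneity, PAF = [P(Y=1) − p₀] / P(Y=1).
PAF = (0.096296 − 0.0579) / 0.096296 ≈ 0.3987

PAF ≈ 0.399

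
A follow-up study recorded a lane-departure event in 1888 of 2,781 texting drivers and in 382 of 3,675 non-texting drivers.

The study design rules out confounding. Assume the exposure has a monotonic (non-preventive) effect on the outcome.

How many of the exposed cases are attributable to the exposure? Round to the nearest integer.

p₁ = P(outcome | exposed) = 1888/2781 = 0.67889
p₀ = P(outcome | unexposed) = 382/3675 = 0.10395
PN = (p₁ − p₀)/p₁ = (0.67889 − 0.10395) / 0.67889 ≈ 0.84689.
Attributable cases ≈ PN × (exposed cases) = 0.84689 × 1888 ≈ 1598.93.

about 1599 cases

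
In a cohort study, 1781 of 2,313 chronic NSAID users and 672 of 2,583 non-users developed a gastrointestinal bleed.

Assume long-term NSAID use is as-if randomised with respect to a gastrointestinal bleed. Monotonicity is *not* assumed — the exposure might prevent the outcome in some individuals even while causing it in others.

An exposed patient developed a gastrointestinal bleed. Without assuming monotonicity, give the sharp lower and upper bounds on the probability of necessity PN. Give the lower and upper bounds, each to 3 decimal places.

0.662 ≤ PN ≤ 0.961

p₁ = P(outcome | exposed) = 1781/2313 = 0.77
p₀ = P(outcome | unexposed) = 672/2583 = 0.26016
Under exogeneity alone the bounds on PN are max{0,(p₁−p₀)/p₁} ≤ PN ≤ min{1,(1−p₀)/p₁}.
  lower = (p₁ − p₀)/p₁ = 0.50983 / 0.77 ≈ 0.6621
  upper = min{1, (1 − p₀)/p₁} = 0.73984 / 0.77 ≈ 0.9608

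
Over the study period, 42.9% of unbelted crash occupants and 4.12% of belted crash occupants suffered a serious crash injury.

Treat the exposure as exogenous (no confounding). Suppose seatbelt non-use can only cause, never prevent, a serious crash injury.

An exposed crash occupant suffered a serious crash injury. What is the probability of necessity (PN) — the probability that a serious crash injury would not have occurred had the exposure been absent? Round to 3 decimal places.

PN ≈ 0.904

p₁ = 0.429, p₀ = 0.0412.
Under exogeneity and monotonicity, PN = (p₁ − p₀) / p₁.
PN = (0.429 − 0.0412) / 0.429 = 0.3878 / 0.429 ≈ 0.9040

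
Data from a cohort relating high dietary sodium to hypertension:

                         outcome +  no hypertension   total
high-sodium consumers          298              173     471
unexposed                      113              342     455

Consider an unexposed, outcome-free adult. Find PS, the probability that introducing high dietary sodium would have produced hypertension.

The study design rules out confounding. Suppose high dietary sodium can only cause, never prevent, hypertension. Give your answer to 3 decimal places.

PS ≈ 0.511

p₁ = P(outcome | exposed) = 298/471 = 0.6327
p₀ = P(outcome | unexposed) = 113/455 = 0.24835
Under exogeneity and monotonicity, PS = (p₁ − p₀) / (1 − p₀).
PS = (0.6327 − 0.24835) / (1 − 0.24835) = 0.38434 / 0.75165 ≈ 0.5113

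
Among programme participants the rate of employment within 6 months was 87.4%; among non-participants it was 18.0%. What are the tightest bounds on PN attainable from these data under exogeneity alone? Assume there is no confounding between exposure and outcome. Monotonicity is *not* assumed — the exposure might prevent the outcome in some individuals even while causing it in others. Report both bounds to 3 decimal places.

p₁ = 0.874, p₀ = 0.18.
Under exogeneity alone the bounds on PN are max{0,(p₁−p₀)/p₁} ≤ PN ≤ min{1,(1−p₀)/p₁}.
  lower = (p₁ − p₀)/p₁ = 0.694 / 0.874 ≈ 0.7941
  upper = min{1, (1 − p₀)/p₁} = 0.82 / 0.874 ≈ 0.9382

0.794 ≤ PN ≤ 0.938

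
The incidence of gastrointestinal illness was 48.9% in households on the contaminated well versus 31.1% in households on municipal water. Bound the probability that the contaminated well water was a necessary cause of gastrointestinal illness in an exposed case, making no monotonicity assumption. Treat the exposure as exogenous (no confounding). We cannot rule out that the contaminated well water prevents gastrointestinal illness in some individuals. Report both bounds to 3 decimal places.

0.364 ≤ PN ≤ 1.000

p₁ = 0.489, p₀ = 0.311.
Under exogeneity alone the bounds on PN are max{0,(p₁−p₀)/p₁} ≤ PN ≤ min{1,(1−p₀)/p₁}.
  lower = (p₁ − p₀)/p₁ = 0.178 / 0.489 ≈ 0.3640
  upper = min{1, (1 − p₀)/p₁} = 0.689 / 0.489 ≈ 1.4090 → capped at 1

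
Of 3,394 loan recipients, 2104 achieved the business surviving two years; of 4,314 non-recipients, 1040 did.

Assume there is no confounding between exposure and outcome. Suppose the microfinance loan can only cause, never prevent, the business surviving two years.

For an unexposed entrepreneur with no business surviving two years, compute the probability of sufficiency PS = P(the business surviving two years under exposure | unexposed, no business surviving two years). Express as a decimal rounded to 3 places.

p₁ = P(outcome | exposed) = 2104/3394 = 0.61992
p₀ = P(outcome | unexposed) = 1040/4314 = 0.24108
Under exogeneity and monotonicity, PS = (p₁ − p₀) / (1 − p₀).
PS = (0.61992 − 0.24108) / (1 − 0.24108) = 0.37884 / 0.75892 ≈ 0.4992

PS ≈ 0.499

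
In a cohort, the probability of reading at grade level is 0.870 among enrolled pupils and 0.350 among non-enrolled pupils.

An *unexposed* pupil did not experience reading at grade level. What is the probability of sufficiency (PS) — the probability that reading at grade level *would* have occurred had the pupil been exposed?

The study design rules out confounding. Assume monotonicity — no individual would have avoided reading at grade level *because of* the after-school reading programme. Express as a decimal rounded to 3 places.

PS ≈ 0.800

Let p₁ = 0.87, p₀ = 0.35.
Under exogeneity and monotonicity, PS = (p₁ − p₀) / (1 − p₀).
PS = (0.87 − 0.35) / (1 − 0.35) = 0.52 / 0.65 ≈ 0.8000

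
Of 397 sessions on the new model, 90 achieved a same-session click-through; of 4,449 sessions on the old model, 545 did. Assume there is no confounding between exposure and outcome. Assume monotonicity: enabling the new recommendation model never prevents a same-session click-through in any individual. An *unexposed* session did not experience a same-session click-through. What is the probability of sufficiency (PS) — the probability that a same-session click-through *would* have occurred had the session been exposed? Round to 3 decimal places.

p₁ = P(outcome | exposed) = 90/397 = 0.2267
p₀ = P(outcome | unexposed) = 545/4449 = 0.1225
Under exogeneity and monotonicity, PS = (p₁ − p₀) / (1 − p₀).
PS = (0.2267 − 0.1225) / (1 − 0.1225) = 0.1042 / 0.8775 ≈ 0.1187

PS ≈ 0.119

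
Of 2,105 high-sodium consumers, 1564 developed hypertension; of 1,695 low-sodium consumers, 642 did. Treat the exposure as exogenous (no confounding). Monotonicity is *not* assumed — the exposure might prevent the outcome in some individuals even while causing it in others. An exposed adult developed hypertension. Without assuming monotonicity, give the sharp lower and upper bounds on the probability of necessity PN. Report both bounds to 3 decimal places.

0.490 ≤ PN ≤ 0.836

p₁ = P(outcome | exposed) = 1564/2105 = 0.74299
p₀ = P(outcome | unexposed) = 642/1695 = 0.37876
Under exogeneity alone the bounds on PN are max{0,(p₁−p₀)/p₁} ≤ PN ≤ min{1,(1−p₀)/p₁}.
  lower = (p₁ − p₀)/p₁ = 0.36423 / 0.74299 ≈ 0.4902
  upper = min{1, (1 − p₀)/p₁} = 0.62124 / 0.74299 ≈ 0.8361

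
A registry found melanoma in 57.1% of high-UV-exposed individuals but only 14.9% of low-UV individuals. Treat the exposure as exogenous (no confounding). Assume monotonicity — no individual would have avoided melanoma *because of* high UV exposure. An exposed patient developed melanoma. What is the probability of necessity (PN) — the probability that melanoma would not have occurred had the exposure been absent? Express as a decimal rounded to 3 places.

p₁ = 0.571, p₀ = 0.149.
Under exogeneity and monotonicity, PN = (p₁ − p₀) / p₁.
PN = (0.571 − 0.149) / 0.571 = 0.422 / 0.571 ≈ 0.7391

PN ≈ 0.739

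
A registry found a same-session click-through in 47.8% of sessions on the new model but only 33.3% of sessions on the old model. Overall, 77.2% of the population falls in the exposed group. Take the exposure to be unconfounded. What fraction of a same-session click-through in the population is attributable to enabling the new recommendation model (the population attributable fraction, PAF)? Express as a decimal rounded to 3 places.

p₁ = 0.478, p₀ = 0.333.
Overall risk P(Y=1) = π·p₁ + (1−π)·p₀ = 0.772×0.478 + 0.228×0.333 = 0.44494.
Under exogeneity, PAF = [P(Y=1) − p₀] / P(Y=1).
PAF = (0.44494 − 0.333) / 0.44494 ≈ 0.2516

PAF ≈ 0.252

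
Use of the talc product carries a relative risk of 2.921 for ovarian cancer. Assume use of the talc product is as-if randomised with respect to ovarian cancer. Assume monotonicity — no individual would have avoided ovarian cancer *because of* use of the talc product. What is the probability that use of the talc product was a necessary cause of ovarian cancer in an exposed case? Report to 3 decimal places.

PN ≈ 0.658

Under exogeneity and monotonicity, PN = (RR − 1) / RR = 1 − 1/RR.
PN = (2.921 − 1) / 2.921 = 1.921 / 2.921 ≈ 0.6577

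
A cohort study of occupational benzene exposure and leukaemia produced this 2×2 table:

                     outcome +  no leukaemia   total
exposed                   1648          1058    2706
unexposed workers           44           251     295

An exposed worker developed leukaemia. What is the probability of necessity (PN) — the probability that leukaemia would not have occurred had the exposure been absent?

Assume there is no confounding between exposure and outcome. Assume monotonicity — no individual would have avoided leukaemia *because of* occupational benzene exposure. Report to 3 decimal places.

p₁ = P(outcome | exposed) = 1648/2706 = 0.60902
p₀ = P(outcome | unexposed) = 44/295 = 0.14915
Under exogeneity and monotonicity, PN = (p₁ − p₀) / p₁.
PN = (0.60902 − 0.14915) / 0.60902 = 0.45986 / 0.60902 ≈ 0.7551

PN ≈ 0.755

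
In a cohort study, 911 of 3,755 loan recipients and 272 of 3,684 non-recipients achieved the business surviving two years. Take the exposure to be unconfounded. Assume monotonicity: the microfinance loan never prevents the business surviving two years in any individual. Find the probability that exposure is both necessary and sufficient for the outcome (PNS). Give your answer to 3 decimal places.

p₁ = P(outcome | exposed) = 911/3755 = 0.24261
p₀ = P(outcome | unexposed) = 272/3684 = 0.073833
Under exogeneity and monotonicity, PNS = p₁ − p₀.
PNS = 0.24261 − 0.073833 = 0.16878

PNS ≈ 0.169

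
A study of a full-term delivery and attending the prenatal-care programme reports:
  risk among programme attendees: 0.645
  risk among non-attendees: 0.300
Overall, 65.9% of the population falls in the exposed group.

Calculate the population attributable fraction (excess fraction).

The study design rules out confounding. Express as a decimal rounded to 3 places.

Let p₁ = 0.645, p₀ = 0.3.
Overall risk P(Y=1) = π·p₁ + (1−π)·p₀ = 0.659×0.645 + 0.341×0.3 = 0.52736.
Under exogeneity, PAF = [P(Y=1) − p₀] / P(Y=1).
PAF = (0.52736 − 0.3) / 0.52736 ≈ 0.4311

PAF ≈ 0.431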